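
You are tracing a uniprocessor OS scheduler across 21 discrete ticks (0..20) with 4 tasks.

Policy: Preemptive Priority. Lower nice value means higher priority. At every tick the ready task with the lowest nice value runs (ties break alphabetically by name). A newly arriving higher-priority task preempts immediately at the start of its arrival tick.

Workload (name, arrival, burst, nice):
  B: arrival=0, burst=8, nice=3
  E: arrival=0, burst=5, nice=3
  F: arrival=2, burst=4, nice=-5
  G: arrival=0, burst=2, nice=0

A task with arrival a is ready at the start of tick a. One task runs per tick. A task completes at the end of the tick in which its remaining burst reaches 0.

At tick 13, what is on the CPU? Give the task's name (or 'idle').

running at tick 13 = B

t=0: ready={B,E,G} → run G
t=1: ready={B,E,G} → run G
t=2: ready={B,E,F} → run F
t=3: ready={B,E,F} → run F
t=4: ready={B,E,F} → run F
t=5: ready={B,E,F} → run F
t=6: ready={B,E} → run B
t=7: ready={B,E} → run B
t=8: ready={B,E} → run B
t=9: ready={B,E} → run B
t=10: ready={B,E} → run B
t=11: ready={B,E} → run B
t=12: ready={B,E} → run B
t=13: ready={B,E} → run B
t=14: ready={E} → run E
t=15: ready={E} → run E
t=16: ready={E} → run E
t=17: ready={E} → run E
t=18: ready={E} → run E
t=19: (idle)
t=20: (idle)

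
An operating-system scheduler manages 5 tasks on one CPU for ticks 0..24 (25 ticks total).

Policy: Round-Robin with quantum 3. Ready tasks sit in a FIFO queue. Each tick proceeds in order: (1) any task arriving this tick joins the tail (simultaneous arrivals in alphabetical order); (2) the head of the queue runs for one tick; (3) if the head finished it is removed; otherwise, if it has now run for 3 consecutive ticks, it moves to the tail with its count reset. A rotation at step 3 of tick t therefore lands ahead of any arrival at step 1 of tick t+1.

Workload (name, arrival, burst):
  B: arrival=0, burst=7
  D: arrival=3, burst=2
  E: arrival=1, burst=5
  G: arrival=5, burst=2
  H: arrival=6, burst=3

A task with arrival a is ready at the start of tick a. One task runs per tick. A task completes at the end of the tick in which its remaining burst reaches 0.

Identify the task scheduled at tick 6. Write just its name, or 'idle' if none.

running at tick 6 = B

t=0: queue=[B] q_used=0 → run B
t=1: queue=[B,E] q_used=1 → run B
t=2: queue=[B,E] q_used=2 → run B
t=3: queue=[E,B,D] q_used=0 → run E
t=4: queue=[E,B,D] q_used=1 → run E
t=5: queue=[E,B,D,G] q_used=2 → run E
t=6: queue=[B,D,G,E,H] q_used=0 → run B
t=7: queue=[B,D,G,E,H] q_used=1 → run B
t=8: queue=[B,D,G,E,H] q_used=2 → run B
t=9: queue=[D,G,E,H,B] q_used=0 → run D
t=10: queue=[D,G,E,H,B] q_used=1 → run D
t=11: queue=[G,E,H,B] q_used=0 → run G
t=12: queue=[G,E,H,B] q_used=1 → run G
t=13: queue=[E,H,B] q_used=0 → run E
t=14: queue=[E,H,B] q_used=1 → run E
t=15: queue=[H,B] q_used=0 → run H
t=16: queue=[H,B] q_used=1 → run H
t=17: queue=[H,B] q_used=2 → run H
t=18: queue=[B] q_used=0 → run B
t=19: (idle)
t=20: (idle)
t=21: (idle)
t=22: (idle)
t=23: (idle)
t=24: (idle)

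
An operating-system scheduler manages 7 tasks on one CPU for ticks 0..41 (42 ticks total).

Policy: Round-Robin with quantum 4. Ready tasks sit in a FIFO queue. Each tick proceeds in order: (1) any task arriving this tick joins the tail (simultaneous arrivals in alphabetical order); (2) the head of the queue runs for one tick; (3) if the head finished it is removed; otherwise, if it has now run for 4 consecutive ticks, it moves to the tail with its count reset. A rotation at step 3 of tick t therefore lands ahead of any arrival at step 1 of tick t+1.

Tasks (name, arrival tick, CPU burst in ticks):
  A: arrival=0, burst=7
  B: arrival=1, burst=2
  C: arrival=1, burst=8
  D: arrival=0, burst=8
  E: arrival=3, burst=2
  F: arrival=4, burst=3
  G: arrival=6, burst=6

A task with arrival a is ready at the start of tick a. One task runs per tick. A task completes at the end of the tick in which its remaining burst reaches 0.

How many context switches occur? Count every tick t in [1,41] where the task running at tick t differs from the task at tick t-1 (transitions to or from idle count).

context switches = 11

t=0: queue=[A,D] q_used=0 → run A
t=1: queue=[A,D,B,C] q_used=1 → run A
t=2: queue=[A,D,B,C] q_used=2 → run A
t=3: queue=[A,D,B,C,E] q_used=3 → run A
t=4: queue=[D,B,C,E,A,F] q_used=0 → run D
t=5: queue=[D,B,C,E,A,F] q_used=1 → run D
t=6: queue=[D,B,C,E,A,F,G] q_used=2 → run D
t=7: queue=[D,B,C,E,A,F,G] q_used=3 → run D
t=8: queue=[B,C,E,A,F,G,D] q_used=0 → run B
t=9: queue=[B,C,E,A,F,G,D] q_used=1 → run B
t=10: queue=[C,E,A,F,G,D] q_used=0 → run C
t=11: queue=[C,E,A,F,G,D] q_used=1 → run C
t=12: queue=[C,E,A,F,G,D] q_used=2 → run C
t=13: queue=[C,E,A,F,G,D] q_used=3 → run C
t=14: queue=[E,A,F,G,D,C] q_used=0 → run E
t=15: queue=[E,A,F,G,D,C] q_used=1 → run E
t=16: queue=[A,F,G,D,C] q_used=0 → run A
t=17: queue=[A,F,G,D,C] q_used=1 → run A
t=18: queue=[A,F,G,D,C] q_used=2 → run A
t=19: queue=[F,G,D,C] q_used=0 → run F
t=20: queue=[F,G,D,C] q_used=1 → run F
t=21: queue=[F,G,D,C] q_used=2 → run F
t=22: queue=[G,D,C] q_used=0 → run G
t=23: queue=[G,D,C] q_used=1 → run G
t=24: queue=[G,D,C] q_used=2 → run G
t=25: queue=[G,D,C] q_used=3 → run G
t=26: queue=[D,C,G] q_used=0 → run D
t=27: queue=[D,C,G] q_used=1 → run D
t=28: queue=[D,C,G] q_used=2 → run D
t=29: queue=[D,C,G] q_used=3 → run D
t=30: queue=[C,G] q_used=0 → run C
t=31: queue=[C,G] q_used=1 → run C
t=32: queue=[C,G] q_used=2 → run C
t=33: queue=[C,G] q_used=3 → run C
t=34: queue=[G] q_used=0 → run G
t=35: queue=[G] q_used=1 → run G
t=36: (idle)
t=37: (idle)
t=38: (idle)
t=39: (idle)
t=40: (idle)
t=41: (idle)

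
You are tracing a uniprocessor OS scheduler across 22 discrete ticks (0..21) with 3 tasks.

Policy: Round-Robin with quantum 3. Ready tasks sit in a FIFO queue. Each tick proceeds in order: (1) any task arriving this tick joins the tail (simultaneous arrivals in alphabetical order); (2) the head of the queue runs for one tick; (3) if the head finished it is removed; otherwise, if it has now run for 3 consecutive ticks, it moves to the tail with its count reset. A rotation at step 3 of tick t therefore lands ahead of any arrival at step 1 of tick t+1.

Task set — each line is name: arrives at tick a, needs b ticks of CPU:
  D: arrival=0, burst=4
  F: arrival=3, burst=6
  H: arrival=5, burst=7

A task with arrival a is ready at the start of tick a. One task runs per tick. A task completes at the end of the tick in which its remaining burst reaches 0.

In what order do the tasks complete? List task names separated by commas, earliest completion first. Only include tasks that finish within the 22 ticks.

t=0: queue=[D] q_used=0 → run D
t=1: queue=[D] q_used=1 → run D
t=2: queue=[D] q_used=2 → run D
t=3: queue=[D,F] q_used=0 → run D
t=4: queue=[F] q_used=0 → run F
t=5: queue=[F,H] q_used=1 → run F
t=6: queue=[F,H] q_used=2 → run F
t=7: queue=[H,F] q_used=0 → run H
t=8: queue=[H,F] q_used=1 → run H
t=9: queue=[H,F] q_used=2 → run H
t=10: queue=[F,H] q_used=0 → run F
t=11: queue=[F,H] q_used=1 → run F
t=12: queue=[F,H] q_used=2 → run F
t=13: queue=[H] q_used=0 → run H
t=14: queue=[H] q_used=1 → run H
t=15: queue=[H] q_used=2 → run H
t=16: queue=[H] q_used=0 → run H
t=17: (idle)
t=18: (idle)
t=19: (idle)
t=20: (idle)
t=21: (idle)

completion order = D, F, H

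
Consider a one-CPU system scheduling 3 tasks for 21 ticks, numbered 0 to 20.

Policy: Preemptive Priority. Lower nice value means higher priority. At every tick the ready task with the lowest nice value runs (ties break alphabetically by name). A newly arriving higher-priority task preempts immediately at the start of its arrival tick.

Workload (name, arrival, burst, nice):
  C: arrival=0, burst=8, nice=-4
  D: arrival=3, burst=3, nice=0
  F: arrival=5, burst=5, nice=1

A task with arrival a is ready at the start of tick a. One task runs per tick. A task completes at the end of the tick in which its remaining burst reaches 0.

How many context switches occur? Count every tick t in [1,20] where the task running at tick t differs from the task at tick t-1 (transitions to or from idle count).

t=0: ready={C} → run C
t=1: ready={C} → run C
t=2: ready={C} → run C
t=3: ready={C,D} → run C
t=4: ready={C,D} → run C
t=5: ready={C,D,F} → run C
t=6: ready={C,D,F} → run C
t=7: ready={C,D,F} → run C
t=8: ready={D,F} → run D
t=9: ready={D,F} → run D
t=10: ready={D,F} → run D
t=11: ready={F} → run F
t=12: ready={F} → run F
t=13: ready={F} → run F
t=14: ready={F} → run F
t=15: ready={F} → run F
t=16: (idle)
t=17: (idle)
t=18: (idle)
t=19: (idle)
t=20: (idle)

context switches = 3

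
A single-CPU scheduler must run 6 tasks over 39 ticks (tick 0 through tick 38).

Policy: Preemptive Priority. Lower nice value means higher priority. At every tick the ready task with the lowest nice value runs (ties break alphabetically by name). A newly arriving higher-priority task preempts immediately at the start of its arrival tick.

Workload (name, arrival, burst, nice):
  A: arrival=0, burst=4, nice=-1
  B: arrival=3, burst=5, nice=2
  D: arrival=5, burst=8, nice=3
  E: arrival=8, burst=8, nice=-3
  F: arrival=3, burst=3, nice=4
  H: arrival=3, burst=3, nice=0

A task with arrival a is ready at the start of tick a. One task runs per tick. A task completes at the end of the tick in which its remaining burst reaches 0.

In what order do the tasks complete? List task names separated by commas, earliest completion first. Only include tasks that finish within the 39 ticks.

t=0: ready={A} → run A
t=1: ready={A} → run A
t=2: ready={A} → run A
t=3: ready={A,B,F,H} → run A
t=4: ready={B,F,H} → run H
t=5: ready={B,D,F,H} → run H
t=6: ready={B,D,F,H} → run H
t=7: ready={B,D,F} → run B
t=8: ready={B,D,E,F} → run E
t=9: ready={B,D,E,F} → run E
t=10: ready={B,D,E,F} → run E
t=11: ready={B,D,E,F} → run E
t=12: ready={B,D,E,F} → run E
t=13: ready={B,D,E,F} → run E
t=14: ready={B,D,E,F} → run E
t=15: ready={B,D,E,F} → run E
t=16: ready={B,D,F} → run B
t=17: ready={B,D,F} → run B
t=18: ready={B,D,F} → run B
t=19: ready={B,D,F} → run B
t=20: ready={D,F} → run D
t=21: ready={D,F} → run D
t=22: ready={D,F} → run D
t=23: ready={D,F} → run D
t=24: ready={D,F} → run D
t=25: ready={D,F} → run D
t=26: ready={D,F} → run D
t=27: ready={D,F} → run D
t=28: ready={F} → run F
t=29: ready={F} → run F
t=30: ready={F} → run F
t=31: (idle)
t=32: (idle)
t=33: (idle)
t=34: (idle)
t=35: (idle)
t=36: (idle)
t=37: (idle)
t=38: (idle)

completion order = A, H, E, B, D, F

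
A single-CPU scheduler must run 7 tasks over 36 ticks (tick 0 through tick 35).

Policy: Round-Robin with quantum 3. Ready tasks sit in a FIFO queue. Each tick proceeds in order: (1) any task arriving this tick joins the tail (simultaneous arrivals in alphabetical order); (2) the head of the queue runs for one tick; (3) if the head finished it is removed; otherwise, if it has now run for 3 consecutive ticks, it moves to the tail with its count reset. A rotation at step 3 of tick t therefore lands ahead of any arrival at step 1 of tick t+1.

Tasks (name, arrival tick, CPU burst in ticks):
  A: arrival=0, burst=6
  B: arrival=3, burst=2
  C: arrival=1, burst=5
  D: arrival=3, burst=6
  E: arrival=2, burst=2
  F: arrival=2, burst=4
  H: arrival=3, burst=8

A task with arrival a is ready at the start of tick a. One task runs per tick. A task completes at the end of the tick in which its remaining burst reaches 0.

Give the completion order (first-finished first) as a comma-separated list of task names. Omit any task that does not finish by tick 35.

completion order = E, A, B, C, F, D, H

t=0: queue=[A] q_used=0 → run A
t=1: queue=[A,C] q_used=1 → run A
t=2: queue=[A,C,E,F] q_used=2 → run A
t=3: queue=[C,E,F,A,B,D,H] q_used=0 → run C
t=4: queue=[C,E,F,A,B,D,H] q_used=1 → run C
t=5: queue=[C,E,F,A,B,D,H] q_used=2 → run C
t=6: queue=[E,F,A,B,D,H,C] q_used=0 → run E
t=7: queue=[E,F,A,B,D,H,C] q_used=1 → run E
t=8: queue=[F,A,B,D,H,C] q_used=0 → run F
t=9: queue=[F,A,B,D,H,C] q_used=1 → run F
t=10: queue=[F,A,B,D,H,C] q_used=2 → run F
t=11: queue=[A,B,D,H,C,F] q_used=0 → run A
t=12: queue=[A,B,D,H,C,F] q_used=1 → run A
t=13: queue=[A,B,D,H,C,F] q_used=2 → run A
t=14: queue=[B,D,H,C,F] q_used=0 → run B
t=15: queue=[B,D,H,C,F] q_used=1 → run B
t=16: queue=[D,H,C,F] q_used=0 → run D
t=17: queue=[D,H,C,F] q_used=1 → run D
t=18: queue=[D,H,C,F] q_used=2 → run D
t=19: queue=[H,C,F,D] q_used=0 → run H
t=20: queue=[H,C,F,D] q_used=1 → run H
t=21: queue=[H,C,F,D] q_used=2 → run H
t=22: queue=[C,F,D,H] q_used=0 → run C
t=23: queue=[C,F,D,H] q_used=1 → run C
t=24: queue=[F,D,H] q_used=0 → run F
t=25: queue=[D,H] q_used=0 → run D
t=26: queue=[D,H] q_used=1 → run D
t=27: queue=[D,H] q_used=2 → run D
t=28: queue=[H] q_used=0 → run H
t=29: queue=[H] q_used=1 → run H
t=30: queue=[H] q_used=2 → run H
t=31: queue=[H] q_used=0 → run H
t=32: queue=[H] q_used=1 → run H
t=33: (idle)
t=34: (idle)
t=35: (idle)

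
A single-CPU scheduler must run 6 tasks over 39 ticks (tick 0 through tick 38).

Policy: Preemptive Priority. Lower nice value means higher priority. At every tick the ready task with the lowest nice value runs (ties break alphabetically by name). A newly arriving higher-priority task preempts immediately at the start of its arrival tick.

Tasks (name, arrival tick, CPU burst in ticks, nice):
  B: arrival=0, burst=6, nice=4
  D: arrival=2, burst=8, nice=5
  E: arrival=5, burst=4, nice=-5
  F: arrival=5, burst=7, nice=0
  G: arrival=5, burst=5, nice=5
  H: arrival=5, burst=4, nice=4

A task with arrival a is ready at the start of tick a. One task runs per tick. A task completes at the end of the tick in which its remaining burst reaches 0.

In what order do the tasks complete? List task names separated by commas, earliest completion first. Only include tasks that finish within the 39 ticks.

completion order = E, F, B, H, D, G

t=0: ready={B} → run B
t=1: ready={B} → run B
t=2: ready={B,D} → run B
t=3: ready={B,D} → run B
t=4: ready={B,D} → run B
t=5: ready={B,D,E,F,G,H} → run E
t=6: ready={B,D,E,F,G,H} → run E
t=7: ready={B,D,E,F,G,H} → run E
t=8: ready={B,D,E,F,G,H} → run E
t=9: ready={B,D,F,G,H} → run F
t=10: ready={B,D,F,G,H} → run F
t=11: ready={B,D,F,G,H} → run F
t=12: ready={B,D,F,G,H} → run F
t=13: ready={B,D,F,G,H} → run F
t=14: ready={B,D,F,G,H} → run F
t=15: ready={B,D,F,G,H} → run F
t=16: ready={B,D,G,H} → run B
t=17: ready={D,G,H} → run H
t=18: ready={D,G,H} → run H
t=19: ready={D,G,H} → run H
t=20: ready={D,G,H} → run H
t=21: ready={D,G} → run D
t=22: ready={D,G} → run D
t=23: ready={D,G} → run D
t=24: ready={D,G} → run D
t=25: ready={D,G} → run D
t=26: ready={D,G} → run D
t=27: ready={D,G} → run D
t=28: ready={D,G} → run D
t=29: ready={G} → run G
t=30: ready={G} → run G
t=31: ready={G} → run G
t=32: ready={G} → run G
t=33: ready={G} → run G
t=34: (idle)
t=35: (idle)
t=36: (idle)
t=37: (idle)
t=38: (idle)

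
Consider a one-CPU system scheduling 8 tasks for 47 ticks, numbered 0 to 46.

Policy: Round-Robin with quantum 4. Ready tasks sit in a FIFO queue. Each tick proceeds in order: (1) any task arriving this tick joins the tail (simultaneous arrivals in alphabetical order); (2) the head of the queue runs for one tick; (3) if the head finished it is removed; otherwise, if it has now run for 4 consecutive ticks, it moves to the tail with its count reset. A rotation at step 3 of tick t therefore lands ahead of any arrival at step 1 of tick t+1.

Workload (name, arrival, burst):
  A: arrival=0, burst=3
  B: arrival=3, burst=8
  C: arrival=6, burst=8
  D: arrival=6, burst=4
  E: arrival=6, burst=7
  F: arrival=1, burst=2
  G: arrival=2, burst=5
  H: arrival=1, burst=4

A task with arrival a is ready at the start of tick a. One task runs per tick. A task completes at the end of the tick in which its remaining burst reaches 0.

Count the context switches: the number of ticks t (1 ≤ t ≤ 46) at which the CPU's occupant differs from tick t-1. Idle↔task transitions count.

context switches = 12

t=0: queue=[A] q_used=0 → run A
t=1: queue=[A,F,H] q_used=1 → run A
t=2: queue=[A,F,H,G] q_used=2 → run A
t=3: queue=[F,H,G,B] q_used=0 → run F
t=4: queue=[F,H,G,B] q_used=1 → run F
t=5: queue=[H,G,B] q_used=0 → run H
t=6: queue=[H,G,B,C,D,E] q_used=1 → run H
t=7: queue=[H,G,B,C,D,E] q_used=2 → run H
t=8: queue=[H,G,B,C,D,E] q_used=3 → run H
t=9: queue=[G,B,C,D,E] q_used=0 → run G
t=10: queue=[G,B,C,D,E] q_used=1 → run G
t=11: queue=[G,B,C,D,E] q_used=2 → run G
t=12: queue=[G,B,C,D,E] q_used=3 → run G
t=13: queue=[B,C,D,E,G] q_used=0 → run B
t=14: queue=[B,C,D,E,G] q_used=1 → run B
t=15: queue=[B,C,D,E,G] q_used=2 → run B
t=16: queue=[B,C,D,E,G] q_used=3 → run B
t=17: queue=[C,D,E,G,B] q_used=0 → run C
t=18: queue=[C,D,E,G,B] q_used=1 → run C
t=19: queue=[C,D,E,G,B] q_used=2 → run C
t=20: queue=[C,D,E,G,B] q_used=3 → run C
t=21: queue=[D,E,G,B,C] q_used=0 → run D
t=22: queue=[D,E,G,B,C] q_used=1 → run D
t=23: queue=[D,E,G,B,C] q_used=2 → run D
t=24: queue=[D,E,G,B,C] q_used=3 → run D
t=25: queue=[E,G,B,C] q_used=0 → run E
t=26: queue=[E,G,B,C] q_used=1 → run E
t=27: queue=[E,G,B,C] q_used=2 → run E
t=28: queue=[E,G,B,C] q_used=3 → run E
t=29: queue=[G,B,C,E] q_used=0 → run G
t=30: queue=[B,C,E] q_used=0 → run B
t=31: queue=[B,C,E] q_used=1 → run B
t=32: queue=[B,C,E] q_used=2 → run B
t=33: queue=[B,C,E] q_used=3 → run B
t=34: queue=[C,E] q_used=0 → run C
t=35: queue=[C,E] q_used=1 → run C
t=36: queue=[C,E] q_used=2 → run C
t=37: queue=[C,E] q_used=3 → run C
t=38: queue=[E] q_used=0 → run E
t=39: queue=[E] q_used=1 → run E
t=40: queue=[E] q_used=2 → run E
t=41: (idle)
t=42: (idle)
t=43: (idle)
t=44: (idle)
t=45: (idle)
t=46: (idle)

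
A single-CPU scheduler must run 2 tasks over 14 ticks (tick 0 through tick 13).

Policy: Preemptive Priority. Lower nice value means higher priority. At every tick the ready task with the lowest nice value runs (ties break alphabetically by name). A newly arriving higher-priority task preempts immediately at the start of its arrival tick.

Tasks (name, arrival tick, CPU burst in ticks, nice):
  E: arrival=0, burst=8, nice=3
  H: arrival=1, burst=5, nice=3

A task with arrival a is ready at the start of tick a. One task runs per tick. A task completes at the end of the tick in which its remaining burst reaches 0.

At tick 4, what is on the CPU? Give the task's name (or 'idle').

t=0: ready={E} → run E
t=1: ready={E,H} → run E
t=2: ready={E,H} → run E
t=3: ready={E,H} → run E
t=4: ready={E,H} → run E
t=5: ready={E,H} → run E
t=6: ready={E,H} → run E
t=7: ready={E,H} → run E
t=8: ready={H} → run H
t=9: ready={H} → run H
t=10: ready={H} → run H
t=11: ready={H} → run H
t=12: ready={H} → run H
t=13: (idle)

running at tick 4 = E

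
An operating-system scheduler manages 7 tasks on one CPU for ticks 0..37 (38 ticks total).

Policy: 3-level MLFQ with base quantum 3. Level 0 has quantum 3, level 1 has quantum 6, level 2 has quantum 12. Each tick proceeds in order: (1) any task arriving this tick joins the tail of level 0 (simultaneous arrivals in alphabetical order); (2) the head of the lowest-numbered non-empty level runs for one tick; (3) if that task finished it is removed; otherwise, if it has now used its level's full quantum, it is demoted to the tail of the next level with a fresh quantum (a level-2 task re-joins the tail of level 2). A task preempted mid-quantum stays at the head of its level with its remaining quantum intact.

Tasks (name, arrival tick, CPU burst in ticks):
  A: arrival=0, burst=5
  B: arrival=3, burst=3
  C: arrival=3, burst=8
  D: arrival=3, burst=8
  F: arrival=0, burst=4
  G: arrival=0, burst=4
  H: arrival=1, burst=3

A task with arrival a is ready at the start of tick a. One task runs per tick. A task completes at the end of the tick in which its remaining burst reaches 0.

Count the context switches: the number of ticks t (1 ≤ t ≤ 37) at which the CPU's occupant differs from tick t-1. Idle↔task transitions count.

context switches = 12

t=0: L0/L1/L2 = AFG/-/- → run A
t=1: L0/L1/L2 = AFGH/-/- → run A
t=2: L0/L1/L2 = AFGH/-/- → run A
t=3: L0/L1/L2 = FGHBCD/A/- → run F
t=4: L0/L1/L2 = FGHBCD/A/- → run F
t=5: L0/L1/L2 = FGHBCD/A/- → run F
t=6: L0/L1/L2 = GHBCD/AF/- → run G
t=7: L0/L1/L2 = GHBCD/AF/- → run G
t=8: L0/L1/L2 = GHBCD/AF/- → run G
t=9: L0/L1/L2 = HBCD/AFG/- → run H
t=10: L0/L1/L2 = HBCD/AFG/- → run H
t=11: L0/L1/L2 = HBCD/AFG/- → run H
t=12: L0/L1/L2 = BCD/AFG/- → run B
t=13: L0/L1/L2 = BCD/AFG/- → run B
t=14: L0/L1/L2 = BCD/AFG/- → run B
t=15: L0/L1/L2 = CD/AFG/- → run C
t=16: L0/L1/L2 = CD/AFG/- → run C
t=17: L0/L1/L2 = CD/AFG/- → run C
t=18: L0/L1/L2 = D/AFGC/- → run D
t=19: L0/L1/L2 = D/AFGC/- → run D
t=20: L0/L1/L2 = D/AFGC/- → run D
t=21: L0/L1/L2 = -/AFGCD/- → run A
t=22: L0/L1/L2 = -/AFGCD/- → run A
t=23: L0/L1/L2 = -/FGCD/- → run F
t=24: L0/L1/L2 = -/GCD/- → run G
t=25: L0/L1/L2 = -/CD/- → run C
t=26: L0/L1/L2 = -/CD/- → run C
t=27: L0/L1/L2 = -/CD/- → run C
t=28: L0/L1/L2 = -/CD/- → run C
t=29: L0/L1/L2 = -/CD/- → run C
t=30: L0/L1/L2 = -/D/- → run D
t=31: L0/L1/L2 = -/D/- → run D
t=32: L0/L1/L2 = -/D/- → run D
t=33: L0/L1/L2 = -/D/- → run D
t=34: L0/L1/L2 = -/D/- → run D
t=35: (idle)
t=36: (idle)
t=37: (idle)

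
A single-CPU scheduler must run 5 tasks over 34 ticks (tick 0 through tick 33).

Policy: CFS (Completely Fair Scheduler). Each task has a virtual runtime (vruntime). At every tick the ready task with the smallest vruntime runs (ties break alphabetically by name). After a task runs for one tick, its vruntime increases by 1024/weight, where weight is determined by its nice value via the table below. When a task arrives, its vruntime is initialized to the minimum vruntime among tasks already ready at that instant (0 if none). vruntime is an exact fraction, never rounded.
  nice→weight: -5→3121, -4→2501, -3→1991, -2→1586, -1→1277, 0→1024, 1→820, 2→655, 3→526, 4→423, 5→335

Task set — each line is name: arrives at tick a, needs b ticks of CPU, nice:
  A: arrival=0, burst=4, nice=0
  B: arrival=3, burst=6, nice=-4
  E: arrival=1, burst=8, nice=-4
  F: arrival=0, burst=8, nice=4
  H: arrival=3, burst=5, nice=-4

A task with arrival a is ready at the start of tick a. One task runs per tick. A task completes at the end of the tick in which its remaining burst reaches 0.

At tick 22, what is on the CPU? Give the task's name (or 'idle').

running at tick 22 = E

t=0: vr[A=0 F=0] → run A
t=1: vr[A=1 E=0 F=0] → run E
t=2: vr[A=1 E=1024/2501 F=0] → run F
t=3: vr[A=1 B=1024/2501 E=1024/2501 F=1024/423 H=1024/2501] → run B
t=4: vr[A=1 B=2048/2501 E=1024/2501 F=1024/423 H=1024/2501] → run E
t=5: vr[A=1 B=2048/2501 E=2048/2501 F=1024/423 H=1024/2501] → run H
t=6: vr[A=1 B=2048/2501 E=2048/2501 F=1024/423 H=2048/2501] → run B
t=7: vr[A=1 B=3072/2501 E=2048/2501 F=1024/423 H=2048/2501] → run E
t=8: vr[A=1 B=3072/2501 E=3072/2501 F=1024/423 H=2048/2501] → run H
t=9: vr[A=1 B=3072/2501 E=3072/2501 F=1024/423 H=3072/2501] → run A
t=10: vr[A=2 B=3072/2501 E=3072/2501 F=1024/423 H=3072/2501] → run B
t=11: vr[A=2 B=4096/2501 E=3072/2501 F=1024/423 H=3072/2501] → run E
t=12: vr[A=2 B=4096/2501 E=4096/2501 F=1024/423 H=3072/2501] → run H
t=13: vr[A=2 B=4096/2501 E=4096/2501 F=1024/423 H=4096/2501] → run B
t=14: vr[A=2 B=5120/2501 E=4096/2501 F=1024/423 H=4096/2501] → run E
t=15: vr[A=2 B=5120/2501 E=5120/2501 F=1024/423 H=4096/2501] → run H
t=16: vr[A=2 B=5120/2501 E=5120/2501 F=1024/423 H=5120/2501] → run A
t=17: vr[A=3 B=5120/2501 E=5120/2501 F=1024/423 H=5120/2501] → run B
t=18: vr[A=3 B=6144/2501 E=5120/2501 F=1024/423 H=5120/2501] → run E
t=19: vr[A=3 B=6144/2501 E=6144/2501 F=1024/423 H=5120/2501] → run H
t=20: vr[A=3 B=6144/2501 E=6144/2501 F=1024/423] → run F
t=21: vr[A=3 B=6144/2501 E=6144/2501 F=2048/423] → run B
t=22: vr[A=3 E=6144/2501 F=2048/423] → run E
t=23: vr[A=3 E=7168/2501 F=2048/423] → run E
t=24: vr[A=3 F=2048/423] → run A
t=25: vr[F=2048/423] → run F
t=26: vr[F=1024/141] → run F
t=27: vr[F=4096/423] → run F
t=28: vr[F=5120/423] → run F
t=29: vr[F=2048/141] → run F
t=30: vr[F=7168/423] → run F
t=31: (idle)
t=32: (idle)
t=33: (idle)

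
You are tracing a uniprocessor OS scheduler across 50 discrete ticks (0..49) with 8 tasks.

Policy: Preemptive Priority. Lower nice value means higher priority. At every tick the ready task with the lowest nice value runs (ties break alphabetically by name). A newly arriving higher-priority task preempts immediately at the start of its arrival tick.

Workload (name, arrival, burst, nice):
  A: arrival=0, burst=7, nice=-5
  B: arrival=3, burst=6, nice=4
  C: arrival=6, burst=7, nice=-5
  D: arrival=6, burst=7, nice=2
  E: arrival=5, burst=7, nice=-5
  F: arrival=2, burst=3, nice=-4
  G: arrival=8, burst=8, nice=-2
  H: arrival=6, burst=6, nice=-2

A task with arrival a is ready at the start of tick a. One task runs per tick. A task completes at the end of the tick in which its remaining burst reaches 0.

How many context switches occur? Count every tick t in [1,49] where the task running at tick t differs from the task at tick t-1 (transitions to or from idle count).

context switches = 7

t=0: ready={A} → run A
t=1: ready={A} → run A
t=2: ready={A,F} → run A
t=3: ready={A,B,F} → run A
t=4: ready={A,B,F} → run A
t=5: ready={A,B,E,F} → run A
t=6: ready={A,B,C,D,E,F,H} → run A
t=7: ready={B,C,D,E,F,H} → run C
t=8: ready={B,C,D,E,F,G,H} → run C
t=9: ready={B,C,D,E,F,G,H} → run C
t=10: ready={B,C,D,E,F,G,H} → run C
t=11: ready={B,C,D,E,F,G,H} → run C
t=12: ready={B,C,D,E,F,G,H} → run C
t=13: ready={B,C,D,E,F,G,H} → run C
t=14: ready={B,D,E,F,G,H} → run E
t=15: ready={B,D,E,F,G,H} → run E
t=16: ready={B,D,E,F,G,H} → run E
t=17: ready={B,D,E,F,G,H} → run E
t=18: ready={B,D,E,F,G,H} → run E
t=19: ready={B,D,E,F,G,H} → run E
t=20: ready={B,D,E,F,G,H} → run E
t=21: ready={B,D,F,G,H} → run F
t=22: ready={B,D,F,G,H} → run F
t=23: ready={B,D,F,G,H} → run F
t=24: ready={B,D,G,H} → run G
t=25: ready={B,D,G,H} → run G
t=26: ready={B,D,G,H} → run G
t=27: ready={B,D,G,H} → run G
t=28: ready={B,D,G,H} → run G
t=29: ready={B,D,G,H} → run G
t=30: ready={B,D,G,H} → run G
t=31: ready={B,D,G,H} → run G
t=32: ready={B,D,H} → run H
t=33: ready={B,D,H} → run H
t=34: ready={B,D,H} → run H
t=35: ready={B,D,H} → run H
t=36: ready={B,D,H} → run H
t=37: ready={B,D,H} → run H
t=38: ready={B,D} → run D
t=39: ready={B,D} → run D
t=40: ready={B,D} → run D
t=41: ready={B,D} → run D
t=42: ready={B,D} → run D
t=43: ready={B,D} → run D
t=44: ready={B,D} → run D
t=45: ready={B} → run B
t=46: ready={B} → run B
t=47: ready={B} → run B
t=48: ready={B} → run B
t=49: ready={B} → run B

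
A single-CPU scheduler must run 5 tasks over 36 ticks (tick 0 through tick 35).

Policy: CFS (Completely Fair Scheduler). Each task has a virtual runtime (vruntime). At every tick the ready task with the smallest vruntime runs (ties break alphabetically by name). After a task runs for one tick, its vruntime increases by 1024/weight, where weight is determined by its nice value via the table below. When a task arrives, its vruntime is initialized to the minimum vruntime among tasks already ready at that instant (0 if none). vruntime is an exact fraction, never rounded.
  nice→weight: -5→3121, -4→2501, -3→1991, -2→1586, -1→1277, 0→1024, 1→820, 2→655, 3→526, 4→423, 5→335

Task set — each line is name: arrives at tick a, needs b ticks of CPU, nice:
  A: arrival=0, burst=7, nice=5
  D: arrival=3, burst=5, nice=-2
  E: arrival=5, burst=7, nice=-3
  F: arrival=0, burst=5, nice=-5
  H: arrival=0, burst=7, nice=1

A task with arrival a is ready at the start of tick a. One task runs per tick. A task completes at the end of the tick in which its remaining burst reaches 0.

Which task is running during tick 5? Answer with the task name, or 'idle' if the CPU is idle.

t=0: vr[A=0 F=0 H=0] → run A
t=1: vr[A=1024/335 F=0 H=0] → run F
t=2: vr[A=1024/335 F=1024/3121 H=0] → run H
t=3: vr[A=1024/335 D=1024/3121 F=1024/3121 H=256/205] → run D
t=4: vr[A=1024/335 D=2409984/2474953 F=1024/3121 H=256/205] → run F
t=5: vr[A=1024/335 D=2409984/2474953 E=2048/3121 F=2048/3121 H=256/205] → run E
t=6: vr[A=1024/335 D=2409984/2474953 E=7273472/6213911 F=2048/3121 H=256/205] → run F
t=7: vr[A=1024/335 D=2409984/2474953 E=7273472/6213911 F=3072/3121 H=256/205] → run D
t=8: vr[A=1024/335 D=4007936/2474953 E=7273472/6213911 F=3072/3121 H=256/205] → run F
t=9: vr[A=1024/335 D=4007936/2474953 E=7273472/6213911 F=4096/3121 H=256/205] → run E
t=10: vr[A=1024/335 D=4007936/2474953 E=10469376/6213911 F=4096/3121 H=256/205] → run H
t=11: vr[A=1024/335 D=4007936/2474953 E=10469376/6213911 F=4096/3121 H=512/205] → run F
t=12: vr[A=1024/335 D=4007936/2474953 E=10469376/6213911 H=512/205] → run D
t=13: vr[A=1024/335 D=5605888/2474953 E=10469376/6213911 H=512/205] → run E
t=14: vr[A=1024/335 D=5605888/2474953 E=13665280/6213911 H=512/205] → run E
t=15: vr[A=1024/335 D=5605888/2474953 E=16861184/6213911 H=512/205] → run D
t=16: vr[A=1024/335 D=7203840/2474953 E=16861184/6213911 H=512/205] → run H
t=17: vr[A=1024/335 D=7203840/2474953 E=16861184/6213911 H=768/205] → run E
t=18: vr[A=1024/335 D=7203840/2474953 E=20057088/6213911 H=768/205] → run D
t=19: vr[A=1024/335 E=20057088/6213911 H=768/205] → run A
t=20: vr[A=2048/335 E=20057088/6213911 H=768/205] → run E
t=21: vr[A=2048/335 E=23252992/6213911 H=768/205] → run E
t=22: vr[A=2048/335 H=768/205] → run H
t=23: vr[A=2048/335 H=1024/205] → run H
t=24: vr[A=2048/335 H=256/41] → run A
t=25: vr[A=3072/335 H=256/41] → run H
t=26: vr[A=3072/335 H=1536/205] → run H
t=27: vr[A=3072/335] → run A
t=28: vr[A=4096/335] → run A
t=29: vr[A=1024/67] → run A
t=30: vr[A=6144/335] → run A
t=31: (idle)
t=32: (idle)
t=33: (idle)
t=34: (idle)
t=35: (idle)

running at tick 5 = E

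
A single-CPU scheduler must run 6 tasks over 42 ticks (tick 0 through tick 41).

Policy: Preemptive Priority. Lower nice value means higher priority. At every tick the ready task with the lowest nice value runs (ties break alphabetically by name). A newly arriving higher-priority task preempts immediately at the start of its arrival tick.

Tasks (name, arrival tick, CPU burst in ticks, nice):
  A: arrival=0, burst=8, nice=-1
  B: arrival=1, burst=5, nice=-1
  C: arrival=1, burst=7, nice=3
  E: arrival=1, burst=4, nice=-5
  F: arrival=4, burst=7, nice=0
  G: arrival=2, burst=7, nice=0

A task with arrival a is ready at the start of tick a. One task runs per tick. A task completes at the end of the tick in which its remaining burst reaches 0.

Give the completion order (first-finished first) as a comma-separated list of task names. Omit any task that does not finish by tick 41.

t=0: ready={A} → run A
t=1: ready={A,B,C,E} → run E
t=2: ready={A,B,C,E,G} → run E
t=3: ready={A,B,C,E,G} → run E
t=4: ready={A,B,C,E,F,G} → run E
t=5: ready={A,B,C,F,G} → run A
t=6: ready={A,B,C,F,G} → run A
t=7: ready={A,B,C,F,G} → run A
t=8: ready={A,B,C,F,G} → run A
t=9: ready={A,B,C,F,G} → run A
t=10: ready={A,B,C,F,G} → run A
t=11: ready={A,B,C,F,G} → run A
t=12: ready={B,C,F,G} → run B
t=13: ready={B,C,F,G} → run B
t=14: ready={B,C,F,G} → run B
t=15: ready={B,C,F,G} → run B
t=16: ready={B,C,F,G} → run B
t=17: ready={C,F,G} → run F
t=18: ready={C,F,G} → run F
t=19: ready={C,F,G} → run F
t=20: ready={C,F,G} → run F
t=21: ready={C,F,G} → run F
t=22: ready={C,F,G} → run F
t=23: ready={C,F,G} → run F
t=24: ready={C,G} → run G
t=25: ready={C,G} → run G
t=26: ready={C,G} → run G
t=27: ready={C,G} → run G
t=28: ready={C,G} → run G
t=29: ready={C,G} → run G
t=30: ready={C,G} → run G
t=31: ready={C} → run C
t=32: ready={C} → run C
t=33: ready={C} → run C
t=34: ready={C} → run C
t=35: ready={C} → run C
t=36: ready={C} → run C
t=37: ready={C} → run C
t=38: (idle)
t=39: (idle)
t=40: (idle)
t=41: (idle)

completion order = E, A, B, F, G, C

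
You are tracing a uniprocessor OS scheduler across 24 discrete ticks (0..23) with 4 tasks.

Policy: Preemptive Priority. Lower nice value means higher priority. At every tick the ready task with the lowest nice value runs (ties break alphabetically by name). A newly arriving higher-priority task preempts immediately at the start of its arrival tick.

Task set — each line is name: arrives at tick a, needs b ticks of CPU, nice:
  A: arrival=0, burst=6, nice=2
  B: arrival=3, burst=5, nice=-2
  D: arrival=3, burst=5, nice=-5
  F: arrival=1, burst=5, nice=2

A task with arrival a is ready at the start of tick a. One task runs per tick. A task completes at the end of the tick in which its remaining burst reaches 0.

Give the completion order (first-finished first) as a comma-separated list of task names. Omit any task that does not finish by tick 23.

completion order = D, B, A, F

t=0: ready={A} → run A
t=1: ready={A,F} → run A
t=2: ready={A,F} → run A
t=3: ready={A,B,D,F} → run D
t=4: ready={A,B,D,F} → run D
t=5: ready={A,B,D,F} → run D
t=6: ready={A,B,D,F} → run D
t=7: ready={A,B,D,F} → run D
t=8: ready={A,B,F} → run B
t=9: ready={A,B,F} → run B
t=10: ready={A,B,F} → run B
t=11: ready={A,B,F} → run B
t=12: ready={A,B,F} → run B
t=13: ready={A,F} → run A
t=14: ready={A,F} → run A
t=15: ready={A,F} → run A
t=16: ready={F} → run F
t=17: ready={F} → run F
t=18: ready={F} → run F
t=19: ready={F} → run F
t=20: ready={F} → run F
t=21: (idle)
t=22: (idle)
t=23: (idle)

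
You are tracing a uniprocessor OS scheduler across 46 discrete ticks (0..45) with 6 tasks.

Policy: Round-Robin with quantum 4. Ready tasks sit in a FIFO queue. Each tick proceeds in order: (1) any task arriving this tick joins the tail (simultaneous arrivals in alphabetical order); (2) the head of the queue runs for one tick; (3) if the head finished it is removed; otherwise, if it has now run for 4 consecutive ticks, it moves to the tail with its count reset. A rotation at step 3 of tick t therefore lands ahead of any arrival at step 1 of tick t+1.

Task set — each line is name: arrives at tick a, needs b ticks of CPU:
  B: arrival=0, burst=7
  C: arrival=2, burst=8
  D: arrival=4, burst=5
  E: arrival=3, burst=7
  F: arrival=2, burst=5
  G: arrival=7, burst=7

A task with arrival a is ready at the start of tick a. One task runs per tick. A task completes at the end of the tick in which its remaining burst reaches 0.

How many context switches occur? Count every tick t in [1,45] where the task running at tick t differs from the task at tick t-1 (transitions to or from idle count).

t=0: queue=[B] q_used=0 → run B
t=1: queue=[B] q_used=1 → run B
t=2: queue=[B,C,F] q_used=2 → run B
t=3: queue=[B,C,F,E] q_used=3 → run B
t=4: queue=[C,F,E,B,D] q_used=0 → run C
t=5: queue=[C,F,E,B,D] q_used=1 → run C
t=6: queue=[C,F,E,B,D] q_used=2 → run C
t=7: queue=[C,F,E,B,D,G] q_used=3 → run C
t=8: queue=[F,E,B,D,G,C] q_used=0 → run F
t=9: queue=[F,E,B,D,G,C] q_used=1 → run F
t=10: queue=[F,E,B,D,G,C] q_used=2 → run F
t=11: queue=[F,E,B,D,G,C] q_used=3 → run F
t=12: queue=[E,B,D,G,C,F] q_used=0 → run E
t=13: queue=[E,B,D,G,C,F] q_used=1 → run E
t=14: queue=[E,B,D,G,C,F] q_used=2 → run E
t=15: queue=[E,B,D,G,C,F] q_used=3 → run E
t=16: queue=[B,D,G,C,F,E] q_used=0 → run B
t=17: queue=[B,D,G,C,F,E] q_used=1 → run B
t=18: queue=[B,D,G,C,F,E] q_used=2 → run B
t=19: queue=[D,G,C,F,E] q_used=0 → run D
t=20: queue=[D,G,C,F,E] q_used=1 → run D
t=21: queue=[D,G,C,F,E] q_used=2 → run D
t=22: queue=[D,G,C,F,E] q_used=3 → run D
t=23: queue=[G,C,F,E,D] q_used=0 → run G
t=24: queue=[G,C,F,E,D] q_used=1 → run G
t=25: queue=[G,C,F,E,D] q_used=2 → run G
t=26: queue=[G,C,F,E,D] q_used=3 → run G
t=27: queue=[C,F,E,D,G] q_used=0 → run C
t=28: queue=[C,F,E,D,G] q_used=1 → run C
t=29: queue=[C,F,E,D,G] q_used=2 → run C
t=30: queue=[C,F,E,D,G] q_used=3 → run C
t=31: queue=[F,E,D,G] q_used=0 → run F
t=32: queue=[E,D,G] q_used=0 → run E
t=33: queue=[E,D,G] q_used=1 → run E
t=34: queue=[E,D,G] q_used=2 → run E
t=35: queue=[D,G] q_used=0 → run D
t=36: queue=[G] q_used=0 → run G
t=37: queue=[G] q_used=1 → run G
t=38: queue=[G] q_used=2 → run G
t=39: (idle)
t=40: (idle)
t=41: (idle)
t=42: (idle)
t=43: (idle)
t=44: (idle)
t=45: (idle)

context switches = 12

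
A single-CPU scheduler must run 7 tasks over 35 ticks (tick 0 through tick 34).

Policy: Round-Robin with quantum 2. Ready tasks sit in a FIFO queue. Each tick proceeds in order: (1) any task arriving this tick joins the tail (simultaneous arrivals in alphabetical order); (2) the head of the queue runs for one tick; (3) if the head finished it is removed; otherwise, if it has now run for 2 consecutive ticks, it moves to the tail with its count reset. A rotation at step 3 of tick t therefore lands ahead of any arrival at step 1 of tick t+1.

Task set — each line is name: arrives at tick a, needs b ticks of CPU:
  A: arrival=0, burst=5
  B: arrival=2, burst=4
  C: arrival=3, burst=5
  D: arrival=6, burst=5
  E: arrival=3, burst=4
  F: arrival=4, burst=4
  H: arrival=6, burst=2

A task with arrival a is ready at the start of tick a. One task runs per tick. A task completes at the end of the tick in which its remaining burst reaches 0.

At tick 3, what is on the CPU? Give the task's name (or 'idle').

running at tick 3 = A

t=0: queue=[A] q_used=0 → run A
t=1: queue=[A] q_used=1 → run A
t=2: queue=[A,B] q_used=0 → run A
t=3: queue=[A,B,C,E] q_used=1 → run A
t=4: queue=[B,C,E,A,F] q_used=0 → run B
t=5: queue=[B,C,E,A,F] q_used=1 → run B
t=6: queue=[C,E,A,F,B,D,H] q_used=0 → run C
t=7: queue=[C,E,A,F,B,D,H] q_used=1 → run C
t=8: queue=[E,A,F,B,D,H,C] q_used=0 → run E
t=9: queue=[E,A,F,B,D,H,C] q_used=1 → run E
t=10: queue=[A,F,B,D,H,C,E] q_used=0 → run A
t=11: queue=[F,B,D,H,C,E] q_used=0 → run F
t=12: queue=[F,B,D,H,C,E] q_used=1 → run F
t=13: queue=[B,D,H,C,E,F] q_used=0 → run B
t=14: queue=[B,D,H,C,E,F] q_used=1 → run B
t=15: queue=[D,H,C,E,F] q_used=0 → run D
t=16: queue=[D,H,C,E,F] q_used=1 → run D
t=17: queue=[H,C,E,F,D] q_used=0 → run H
t=18: queue=[H,C,E,F,D] q_used=1 → run H
t=19: queue=[C,E,F,D] q_used=0 → run C
t=20: queue=[C,E,F,D] q_used=1 → run C
t=21: queue=[E,F,D,C] q_used=0 → run E
t=22: queue=[E,F,D,C] q_used=1 → run E
t=23: queue=[F,D,C] q_used=0 → run F
t=24: queue=[F,D,C] q_used=1 → run F
t=25: queue=[D,C] q_used=0 → run D
t=26: queue=[D,C] q_used=1 → run D
t=27: queue=[C,D] q_used=0 → run C
t=28: queue=[D] q_used=0 → run D
t=29: (idle)
t=30: (idle)
t=31: (idle)
t=32: (idle)
t=33: (idle)
t=34: (idle)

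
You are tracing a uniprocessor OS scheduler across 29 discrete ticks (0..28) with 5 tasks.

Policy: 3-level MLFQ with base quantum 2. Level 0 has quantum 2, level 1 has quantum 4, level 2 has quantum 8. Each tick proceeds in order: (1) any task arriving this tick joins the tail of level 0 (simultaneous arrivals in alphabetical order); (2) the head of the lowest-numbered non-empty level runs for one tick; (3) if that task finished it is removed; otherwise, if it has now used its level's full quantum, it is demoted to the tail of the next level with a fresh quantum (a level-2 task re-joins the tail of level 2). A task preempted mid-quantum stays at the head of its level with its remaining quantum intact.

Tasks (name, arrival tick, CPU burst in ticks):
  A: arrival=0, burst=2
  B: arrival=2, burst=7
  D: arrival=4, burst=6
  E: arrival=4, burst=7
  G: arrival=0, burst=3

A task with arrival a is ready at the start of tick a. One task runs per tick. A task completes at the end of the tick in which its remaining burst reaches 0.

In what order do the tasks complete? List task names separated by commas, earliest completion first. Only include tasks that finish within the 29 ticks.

t=0: L0/L1/L2 = AG/-/- → run A
t=1: L0/L1/L2 = AG/-/- → run A
t=2: L0/L1/L2 = GB/-/- → run G
t=3: L0/L1/L2 = GB/-/- → run G
t=4: L0/L1/L2 = BDE/G/- → run B
t=5: L0/L1/L2 = BDE/G/- → run B
t=6: L0/L1/L2 = DE/GB/- → run D
t=7: L0/L1/L2 = DE/GB/- → run D
t=8: L0/L1/L2 = E/GBD/- → run E
t=9: L0/L1/L2 = E/GBD/- → run E
t=10: L0/L1/L2 = -/GBDE/- → run G
t=11: L0/L1/L2 = -/BDE/- → run B
t=12: L0/L1/L2 = -/BDE/- → run B
t=13: L0/L1/L2 = -/BDE/- → run B
t=14: L0/L1/L2 = -/BDE/- → run B
t=15: L0/L1/L2 = -/DE/B → run D
t=16: L0/L1/L2 = -/DE/B → run D
t=17: L0/L1/L2 = -/DE/B → run D
t=18: L0/L1/L2 = -/DE/B → run D
t=19: L0/L1/L2 = -/E/B → run E
t=20: L0/L1/L2 = -/E/B → run E
t=21: L0/L1/L2 = -/E/B → run E
t=22: L0/L1/L2 = -/E/B → run E
t=23: L0/L1/L2 = -/-/BE → run B
t=24: L0/L1/L2 = -/-/E → run E
t=25: (idle)
t=26: (idle)
t=27: (idle)
t=28: (idle)

completion order = A, G, D, B, E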